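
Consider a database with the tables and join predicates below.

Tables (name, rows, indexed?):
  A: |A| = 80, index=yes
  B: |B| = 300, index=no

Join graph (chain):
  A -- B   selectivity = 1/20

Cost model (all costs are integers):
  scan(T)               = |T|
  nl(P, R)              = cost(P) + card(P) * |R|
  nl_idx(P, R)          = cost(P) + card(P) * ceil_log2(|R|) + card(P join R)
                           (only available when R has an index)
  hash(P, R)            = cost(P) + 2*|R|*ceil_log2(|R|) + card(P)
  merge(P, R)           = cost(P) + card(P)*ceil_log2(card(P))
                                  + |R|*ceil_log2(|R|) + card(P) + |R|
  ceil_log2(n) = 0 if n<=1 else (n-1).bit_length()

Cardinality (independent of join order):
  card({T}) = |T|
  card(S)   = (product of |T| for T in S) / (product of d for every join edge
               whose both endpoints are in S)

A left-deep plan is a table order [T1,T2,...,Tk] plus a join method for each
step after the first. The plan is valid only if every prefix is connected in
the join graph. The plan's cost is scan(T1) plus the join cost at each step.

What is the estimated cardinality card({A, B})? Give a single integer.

Tables in S: A(80), B(300)
Edges inside S: A-B(d=20)
numerator = 80 * 300 = 24000
denominator = 20 = 20
card(S) = 24000 / 20 = 1200

1200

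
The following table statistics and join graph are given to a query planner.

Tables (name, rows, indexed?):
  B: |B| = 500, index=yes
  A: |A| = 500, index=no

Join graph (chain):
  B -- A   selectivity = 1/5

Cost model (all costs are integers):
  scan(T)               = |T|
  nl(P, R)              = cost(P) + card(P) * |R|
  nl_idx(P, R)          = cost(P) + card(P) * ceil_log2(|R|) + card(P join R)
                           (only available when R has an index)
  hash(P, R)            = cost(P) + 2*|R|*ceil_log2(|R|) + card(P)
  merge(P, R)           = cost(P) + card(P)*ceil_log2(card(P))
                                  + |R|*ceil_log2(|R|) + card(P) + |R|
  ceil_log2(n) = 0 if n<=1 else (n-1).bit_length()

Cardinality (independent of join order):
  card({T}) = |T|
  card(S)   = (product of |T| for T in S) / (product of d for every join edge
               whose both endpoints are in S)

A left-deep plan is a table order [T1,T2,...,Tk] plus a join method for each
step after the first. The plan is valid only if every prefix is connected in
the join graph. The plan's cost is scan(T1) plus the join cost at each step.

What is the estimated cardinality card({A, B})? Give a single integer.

50000

Tables in S: A(500), B(500)
Edges inside S: B-A(d=5)
numerator = 500 * 500 = 250000
denominator = 5 = 5
card(S) = 250000 / 5 = 50000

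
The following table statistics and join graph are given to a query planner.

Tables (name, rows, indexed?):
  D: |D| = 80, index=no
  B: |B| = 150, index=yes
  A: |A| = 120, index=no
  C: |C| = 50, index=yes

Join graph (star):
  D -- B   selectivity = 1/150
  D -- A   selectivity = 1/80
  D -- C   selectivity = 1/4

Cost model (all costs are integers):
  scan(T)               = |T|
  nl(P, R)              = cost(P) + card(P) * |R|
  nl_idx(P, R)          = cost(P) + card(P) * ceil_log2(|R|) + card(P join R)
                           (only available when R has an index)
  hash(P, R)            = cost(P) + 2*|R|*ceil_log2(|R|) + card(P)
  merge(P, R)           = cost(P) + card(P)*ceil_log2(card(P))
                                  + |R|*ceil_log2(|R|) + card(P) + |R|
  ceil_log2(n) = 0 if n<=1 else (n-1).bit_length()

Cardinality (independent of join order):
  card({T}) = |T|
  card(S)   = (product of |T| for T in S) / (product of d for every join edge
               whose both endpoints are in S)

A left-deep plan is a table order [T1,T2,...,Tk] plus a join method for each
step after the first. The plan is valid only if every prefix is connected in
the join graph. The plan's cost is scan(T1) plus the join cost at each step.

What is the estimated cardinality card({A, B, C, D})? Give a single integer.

Tables in S: A(120), B(150), C(50), D(80)
Edges inside S: D-B(d=150), D-A(d=80), D-C(d=4)
numerator = 120 * 150 * 50 * 80 = 72000000
denominator = 150 * 80 * 4 = 48000
card(S) = 72000000 / 48000 = 1500

1500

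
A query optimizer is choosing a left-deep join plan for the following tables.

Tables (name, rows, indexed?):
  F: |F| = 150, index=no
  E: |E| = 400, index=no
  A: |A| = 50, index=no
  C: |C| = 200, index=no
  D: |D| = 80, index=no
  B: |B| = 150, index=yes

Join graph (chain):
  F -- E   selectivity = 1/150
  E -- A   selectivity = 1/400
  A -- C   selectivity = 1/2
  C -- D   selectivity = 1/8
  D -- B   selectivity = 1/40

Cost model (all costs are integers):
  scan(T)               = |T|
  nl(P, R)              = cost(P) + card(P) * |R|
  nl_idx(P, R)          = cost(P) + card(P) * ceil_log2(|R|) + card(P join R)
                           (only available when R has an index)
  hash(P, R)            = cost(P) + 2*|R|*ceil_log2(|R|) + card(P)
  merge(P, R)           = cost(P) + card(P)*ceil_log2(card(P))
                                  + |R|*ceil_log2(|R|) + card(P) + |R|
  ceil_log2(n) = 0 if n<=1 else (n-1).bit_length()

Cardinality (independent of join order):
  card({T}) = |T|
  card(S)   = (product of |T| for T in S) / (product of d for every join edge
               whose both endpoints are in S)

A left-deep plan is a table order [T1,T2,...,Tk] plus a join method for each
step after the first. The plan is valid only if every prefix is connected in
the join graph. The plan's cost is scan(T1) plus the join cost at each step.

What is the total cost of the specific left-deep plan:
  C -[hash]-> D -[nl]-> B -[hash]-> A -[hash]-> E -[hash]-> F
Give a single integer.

step 1: scan C: cost=200, card=200
step 2: join D via hash
    card(P join D) = 200*80/(8) = 2000
    cost = 200 + 2*80*7 + 200 = 1520
step 3: join B via nl
    card(P join B) = 2000*150/(40) = 7500
    cost = 1520 + 2000*150 = 301520
step 4: join A via hash
    card(P join A) = 7500*50/(2) = 187500
    cost = 301520 + 2*50*6 + 7500 = 309620
step 5: join E via hash
    card(P join E) = 187500*400/(400) = 187500
    cost = 309620 + 2*400*9 + 187500 = 504320
step 6: join F via hash
    card(P join F) = 187500*150/(150) = 187500
    cost = 504320 + 2*150*8 + 187500 = 694220

694220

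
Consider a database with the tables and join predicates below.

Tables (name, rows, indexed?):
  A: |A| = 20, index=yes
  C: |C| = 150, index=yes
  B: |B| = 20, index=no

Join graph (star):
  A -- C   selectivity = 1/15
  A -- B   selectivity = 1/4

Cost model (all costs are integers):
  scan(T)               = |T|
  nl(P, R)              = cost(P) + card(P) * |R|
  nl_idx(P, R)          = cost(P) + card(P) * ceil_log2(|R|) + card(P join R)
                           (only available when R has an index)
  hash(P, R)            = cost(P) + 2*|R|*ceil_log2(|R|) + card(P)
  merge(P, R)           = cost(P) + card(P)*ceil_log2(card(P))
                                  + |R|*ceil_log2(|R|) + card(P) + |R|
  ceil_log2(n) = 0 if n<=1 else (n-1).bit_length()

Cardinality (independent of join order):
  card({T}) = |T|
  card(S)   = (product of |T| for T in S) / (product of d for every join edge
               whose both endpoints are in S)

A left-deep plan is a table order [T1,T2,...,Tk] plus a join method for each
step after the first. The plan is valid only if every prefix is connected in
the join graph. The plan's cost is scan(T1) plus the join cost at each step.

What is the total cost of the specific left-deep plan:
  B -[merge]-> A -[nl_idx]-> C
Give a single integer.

step 1: scan B: cost=20, card=20
step 2: join A via merge
    card(P join A) = 20*20/(4) = 100
    cost = 20 + 20*5 + 20*5 + 20 + 20 = 260
step 3: join C via nl_idx
    card(P join C) = 100*150/(15) = 1000
    cost = 260 + 100*8 + 1000 = 2060

2060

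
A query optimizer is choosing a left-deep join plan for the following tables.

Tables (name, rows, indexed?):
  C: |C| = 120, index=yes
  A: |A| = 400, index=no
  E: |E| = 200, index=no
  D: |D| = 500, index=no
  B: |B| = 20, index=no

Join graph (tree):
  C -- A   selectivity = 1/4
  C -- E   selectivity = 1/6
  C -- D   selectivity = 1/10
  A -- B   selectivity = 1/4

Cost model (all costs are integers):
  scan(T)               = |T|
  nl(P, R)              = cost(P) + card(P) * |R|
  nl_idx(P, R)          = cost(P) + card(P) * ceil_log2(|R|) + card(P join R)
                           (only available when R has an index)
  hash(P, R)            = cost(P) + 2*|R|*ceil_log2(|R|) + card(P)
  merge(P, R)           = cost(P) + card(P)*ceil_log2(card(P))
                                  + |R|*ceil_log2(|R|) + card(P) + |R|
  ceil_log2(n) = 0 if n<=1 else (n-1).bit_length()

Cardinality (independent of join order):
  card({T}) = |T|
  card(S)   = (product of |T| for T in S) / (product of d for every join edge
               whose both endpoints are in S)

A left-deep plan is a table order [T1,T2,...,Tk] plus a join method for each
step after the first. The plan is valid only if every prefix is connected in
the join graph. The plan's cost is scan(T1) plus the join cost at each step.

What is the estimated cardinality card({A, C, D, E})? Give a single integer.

Tables in S: A(400), C(120), D(500), E(200)
Edges inside S: C-A(d=4), C-E(d=6), C-D(d=10)
numerator = 400 * 120 * 500 * 200 = 4800000000
denominator = 4 * 6 * 10 = 240
card(S) = 4800000000 / 240 = 20000000

20000000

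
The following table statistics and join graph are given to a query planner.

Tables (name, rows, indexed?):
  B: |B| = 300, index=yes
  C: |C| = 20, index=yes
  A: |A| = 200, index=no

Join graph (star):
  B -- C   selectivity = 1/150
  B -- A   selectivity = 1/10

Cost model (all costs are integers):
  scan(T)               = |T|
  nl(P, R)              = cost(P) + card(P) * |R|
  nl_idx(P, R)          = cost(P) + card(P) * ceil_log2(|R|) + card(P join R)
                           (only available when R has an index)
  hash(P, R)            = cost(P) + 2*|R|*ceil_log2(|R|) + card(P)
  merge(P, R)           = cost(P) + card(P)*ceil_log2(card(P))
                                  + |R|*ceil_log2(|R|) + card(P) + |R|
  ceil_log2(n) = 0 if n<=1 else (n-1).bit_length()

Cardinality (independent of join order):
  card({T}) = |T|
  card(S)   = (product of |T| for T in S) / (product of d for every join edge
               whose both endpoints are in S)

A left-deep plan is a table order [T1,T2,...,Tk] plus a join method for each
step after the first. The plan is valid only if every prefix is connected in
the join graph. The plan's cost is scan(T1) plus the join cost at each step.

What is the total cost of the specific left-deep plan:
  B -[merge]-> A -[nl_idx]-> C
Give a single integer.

35900

step 1: scan B: cost=300, card=300
step 2: join A via merge
    card(P join A) = 300*200/(10) = 6000
    cost = 300 + 300*9 + 200*8 + 300 + 200 = 5100
step 3: join C via nl_idx
    card(P join C) = 6000*20/(150) = 800
    cost = 5100 + 6000*5 + 800 = 35900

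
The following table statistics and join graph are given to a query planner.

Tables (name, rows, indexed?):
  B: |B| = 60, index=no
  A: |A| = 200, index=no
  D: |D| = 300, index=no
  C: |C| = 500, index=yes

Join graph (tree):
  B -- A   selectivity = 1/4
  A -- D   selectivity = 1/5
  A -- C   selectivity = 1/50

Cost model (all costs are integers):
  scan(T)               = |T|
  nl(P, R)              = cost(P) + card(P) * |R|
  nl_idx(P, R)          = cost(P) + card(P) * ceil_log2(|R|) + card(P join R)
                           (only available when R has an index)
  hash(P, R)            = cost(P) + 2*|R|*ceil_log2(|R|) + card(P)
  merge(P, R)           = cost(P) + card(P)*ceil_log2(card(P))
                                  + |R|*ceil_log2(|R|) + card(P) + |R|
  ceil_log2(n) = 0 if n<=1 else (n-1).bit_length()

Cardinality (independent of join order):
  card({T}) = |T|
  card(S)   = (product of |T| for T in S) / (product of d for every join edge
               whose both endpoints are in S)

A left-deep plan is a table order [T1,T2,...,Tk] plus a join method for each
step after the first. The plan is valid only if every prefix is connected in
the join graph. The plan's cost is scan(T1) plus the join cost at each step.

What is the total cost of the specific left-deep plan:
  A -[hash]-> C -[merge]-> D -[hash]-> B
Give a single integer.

step 1: scan A: cost=200, card=200
step 2: join C via hash
    card(P join C) = 200*500/(50) = 2000
    cost = 200 + 2*500*9 + 200 = 9400
step 3: join D via merge
    card(P join D) = 2000*300/(5) = 120000
    cost = 9400 + 2000*11 + 300*9 + 2000 + 300 = 36400
step 4: join B via hash
    card(P join B) = 120000*60/(4) = 1800000
    cost = 36400 + 2*60*6 + 120000 = 157120

157120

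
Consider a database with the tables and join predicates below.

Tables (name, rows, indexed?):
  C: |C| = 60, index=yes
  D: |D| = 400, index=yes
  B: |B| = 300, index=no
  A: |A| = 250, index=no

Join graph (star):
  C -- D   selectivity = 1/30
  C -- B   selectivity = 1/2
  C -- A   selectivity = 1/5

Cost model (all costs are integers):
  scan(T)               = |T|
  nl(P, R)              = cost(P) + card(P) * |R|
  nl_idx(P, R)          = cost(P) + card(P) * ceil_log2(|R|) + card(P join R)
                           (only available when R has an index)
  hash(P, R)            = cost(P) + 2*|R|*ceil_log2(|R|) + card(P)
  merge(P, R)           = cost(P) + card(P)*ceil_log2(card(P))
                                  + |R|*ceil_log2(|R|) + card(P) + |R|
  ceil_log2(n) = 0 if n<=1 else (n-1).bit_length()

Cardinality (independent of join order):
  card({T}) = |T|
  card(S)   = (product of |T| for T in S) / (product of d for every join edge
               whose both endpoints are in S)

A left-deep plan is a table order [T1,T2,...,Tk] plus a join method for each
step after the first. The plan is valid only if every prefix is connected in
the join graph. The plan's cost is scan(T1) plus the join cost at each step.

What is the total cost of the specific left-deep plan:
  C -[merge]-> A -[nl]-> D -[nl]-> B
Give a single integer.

step 1: scan C: cost=60, card=60
step 2: join A via merge
    card(P join A) = 60*250/(5) = 3000
    cost = 60 + 60*6 + 250*8 + 60 + 250 = 2730
step 3: join D via nl
    card(P join D) = 3000*400/(30) = 40000
    cost = 2730 + 3000*400 = 1202730
step 4: join B via nl
    card(P join B) = 40000*300/(2) = 6000000
    cost = 1202730 + 40000*300 = 13202730

13202730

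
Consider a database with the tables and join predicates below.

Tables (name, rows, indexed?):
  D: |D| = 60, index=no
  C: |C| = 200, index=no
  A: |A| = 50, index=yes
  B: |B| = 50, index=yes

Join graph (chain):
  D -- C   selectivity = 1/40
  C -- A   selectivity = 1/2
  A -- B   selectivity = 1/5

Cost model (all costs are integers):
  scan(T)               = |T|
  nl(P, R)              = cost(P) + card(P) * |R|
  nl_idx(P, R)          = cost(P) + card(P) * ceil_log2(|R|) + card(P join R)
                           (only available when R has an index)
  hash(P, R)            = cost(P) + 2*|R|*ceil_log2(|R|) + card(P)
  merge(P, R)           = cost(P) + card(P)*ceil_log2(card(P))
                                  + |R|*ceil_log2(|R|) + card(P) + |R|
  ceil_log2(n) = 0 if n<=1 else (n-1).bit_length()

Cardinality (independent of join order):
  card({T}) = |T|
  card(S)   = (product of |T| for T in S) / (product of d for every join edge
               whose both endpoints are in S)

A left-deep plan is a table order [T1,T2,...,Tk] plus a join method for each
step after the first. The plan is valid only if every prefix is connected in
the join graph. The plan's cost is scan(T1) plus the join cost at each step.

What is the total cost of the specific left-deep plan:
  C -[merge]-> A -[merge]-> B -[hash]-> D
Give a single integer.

step 1: scan C: cost=200, card=200
step 2: join A via merge
    card(P join A) = 200*50/(2) = 5000
    cost = 200 + 200*8 + 50*6 + 200 + 50 = 2350
step 3: join B via merge
    card(P join B) = 5000*50/(5) = 50000
    cost = 2350 + 5000*13 + 50*6 + 5000 + 50 = 72700
step 4: join D via hash
    card(P join D) = 50000*60/(40) = 75000
    cost = 72700 + 2*60*6 + 50000 = 123420

123420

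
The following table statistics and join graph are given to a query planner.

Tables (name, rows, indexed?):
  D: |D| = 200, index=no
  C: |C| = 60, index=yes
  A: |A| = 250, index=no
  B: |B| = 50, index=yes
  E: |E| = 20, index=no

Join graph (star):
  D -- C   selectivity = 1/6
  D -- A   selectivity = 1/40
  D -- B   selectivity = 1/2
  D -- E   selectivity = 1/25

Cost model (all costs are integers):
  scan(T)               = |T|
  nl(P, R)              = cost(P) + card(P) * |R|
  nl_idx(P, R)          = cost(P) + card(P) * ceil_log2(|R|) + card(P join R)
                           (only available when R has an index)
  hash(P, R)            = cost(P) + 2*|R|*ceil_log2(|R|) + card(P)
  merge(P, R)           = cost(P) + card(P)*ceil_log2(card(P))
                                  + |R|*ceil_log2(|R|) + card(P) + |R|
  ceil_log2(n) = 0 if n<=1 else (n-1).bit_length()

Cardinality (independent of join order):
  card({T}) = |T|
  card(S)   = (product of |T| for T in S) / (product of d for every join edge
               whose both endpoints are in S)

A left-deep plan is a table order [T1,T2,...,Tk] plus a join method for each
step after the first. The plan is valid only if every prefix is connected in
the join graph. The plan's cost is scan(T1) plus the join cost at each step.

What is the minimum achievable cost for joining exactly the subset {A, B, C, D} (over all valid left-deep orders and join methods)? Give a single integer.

Selinger DP over subsets of {A,B,C,D}:
  {D}: scan cost=200, card=200
  {C}: scan cost=60, card=60
  {A}: scan cost=250, card=250
  {B}: scan cost=50, card=50
  {CD}: card=2000; try (C,hash)→1120, (D,merge)→2280, (C,merge)→2420, (D,hash)→3320, (C,nl_idx)→3400, (D,nl)→12060 …(+1); best=1120 via (C,hash)
  {AD}: card=1250; try (D,hash)→3700, (A,merge)→4250, (D,merge)→4300, (A,hash)→4400, (A,nl)→50200, (D,nl)→50250; best=3700 via (D,hash)
  {BD}: card=5000; try (B,hash)→1000, (D,merge)→2200, (B,merge)→2350, (D,hash)→3300, (B,nl_idx)→6400, (D,nl)→10050 …(+1); best=1000 via (B,hash)
  {ACD}: card=12500; try (C,hash)→5670, (A,hash)→7120, (C,merge)→19120, (C,nl_idx)→23700, (A,merge)→27370, (C,nl)→78700 …(+1); best=5670 via (C,hash)
  {BCD}: card=50000; try (B,hash)→3720, (C,hash)→6720, (B,merge)→25470, (B,nl_idx)→63120, (C,merge)→71420, (C,nl_idx)→81000 …(+2); best=3720 via (B,hash)
  {ABD}: card=31250; try (B,hash)→5550, (A,hash)→10000, (B,merge)→19050, (B,nl_idx)→42450, (B,nl)→66200, (A,merge)→73250 …(+1); best=5550 via (B,hash)
  {ABCD}: card=312500; try (B,hash)→18770, (C,hash)→37520, (A,hash)→57720, (B,merge)→193520, (B,nl_idx)→393170, (C,nl_idx)→505550 …(+5); best=18770 via (B,hash)

18770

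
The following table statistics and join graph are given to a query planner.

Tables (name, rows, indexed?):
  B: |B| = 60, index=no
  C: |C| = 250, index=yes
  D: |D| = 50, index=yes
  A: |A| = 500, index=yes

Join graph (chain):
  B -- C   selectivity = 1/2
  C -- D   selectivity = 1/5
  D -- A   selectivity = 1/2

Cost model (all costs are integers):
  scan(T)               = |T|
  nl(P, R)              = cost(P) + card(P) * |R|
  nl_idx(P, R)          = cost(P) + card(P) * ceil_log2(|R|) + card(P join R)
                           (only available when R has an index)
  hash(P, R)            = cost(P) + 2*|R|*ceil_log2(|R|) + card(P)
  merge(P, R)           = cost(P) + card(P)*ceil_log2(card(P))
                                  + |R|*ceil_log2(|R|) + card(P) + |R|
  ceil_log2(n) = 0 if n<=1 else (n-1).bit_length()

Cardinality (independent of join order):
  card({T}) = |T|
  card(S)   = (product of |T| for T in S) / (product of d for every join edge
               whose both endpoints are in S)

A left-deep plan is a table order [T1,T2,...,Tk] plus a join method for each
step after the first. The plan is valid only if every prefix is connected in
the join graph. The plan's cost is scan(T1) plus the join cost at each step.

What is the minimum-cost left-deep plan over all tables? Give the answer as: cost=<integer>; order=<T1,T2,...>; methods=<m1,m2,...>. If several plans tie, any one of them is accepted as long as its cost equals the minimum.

cost=88320; order=C,D,B,A; methods=hash,hash,hash

Selinger DP (subsets sized 1..n):
  {B}: scan cost=60, card=60
  {C}: scan cost=250, card=250
  {D}: scan cost=50, card=50
  {A}: scan cost=500, card=500
  {BC}: card=7500; try (B,hash)→1220, (C,merge)→2730, (B,merge)→2920, (C,hash)→4120, (C,nl_idx)→8040, (C,nl)→15060 …(+1); best=1220 via (B,hash)
  {CD}: card=2500; try (D,hash)→1100, (C,merge)→2650, (D,merge)→2850, (C,nl_idx)→2950, (C,hash)→4100, (D,nl_idx)→4250 …(+2); best=1100 via (D,hash)
  {AD}: card=12500; try (D,hash)→1600, (A,merge)→5400, (D,merge)→5850, (A,hash)→9100, (A,nl_idx)→13000, (D,nl_idx)→16000 …(+2); best=1600 via (D,hash)
  {BCD}: card=75000; try (B,hash)→4320, (D,hash)→9320, (B,merge)→34020, (D,merge)→106570, (D,nl_idx)→121220, (B,nl)→151100 …(+1); best=4320 via (B,hash)
  {ACD}: card=625000; try (A,hash)→12600, (C,hash)→18100, (A,merge)→38600, (C,merge)→191350, (A,nl_idx)→648600, (C,nl_idx)→726600 …(+2); best=12600 via (A,hash)
  {ABCD}: card=18750000; try (A,hash)→88320, (B,hash)→638320, (A,merge)→1359320, (B,merge)→13138020, (A,nl_idx)→19429320, (A,nl)→37504320 …(+1); best=88320 via (A,hash)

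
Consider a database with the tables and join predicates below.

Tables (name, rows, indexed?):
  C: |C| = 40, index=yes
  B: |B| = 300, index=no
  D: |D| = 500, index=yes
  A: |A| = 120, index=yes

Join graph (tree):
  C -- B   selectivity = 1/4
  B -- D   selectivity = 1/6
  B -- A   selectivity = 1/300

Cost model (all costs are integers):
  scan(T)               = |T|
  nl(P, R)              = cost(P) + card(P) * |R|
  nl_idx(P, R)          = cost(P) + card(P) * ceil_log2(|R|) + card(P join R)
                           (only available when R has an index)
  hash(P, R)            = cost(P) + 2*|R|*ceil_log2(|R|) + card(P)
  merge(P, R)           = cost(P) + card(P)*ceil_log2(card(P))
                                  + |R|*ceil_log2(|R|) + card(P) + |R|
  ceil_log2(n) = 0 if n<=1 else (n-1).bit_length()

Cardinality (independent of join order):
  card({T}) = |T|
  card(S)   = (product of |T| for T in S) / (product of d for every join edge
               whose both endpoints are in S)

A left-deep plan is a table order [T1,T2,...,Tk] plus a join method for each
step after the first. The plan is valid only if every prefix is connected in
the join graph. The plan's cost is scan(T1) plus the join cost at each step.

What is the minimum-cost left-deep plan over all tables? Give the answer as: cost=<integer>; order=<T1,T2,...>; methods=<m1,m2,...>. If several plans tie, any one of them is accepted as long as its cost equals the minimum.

Selinger DP (subsets sized 1..n):
  {C}: scan cost=40, card=40
  {B}: scan cost=300, card=300
  {D}: scan cost=500, card=500
  {A}: scan cost=120, card=120
  {BC}: card=3000; try (C,hash)→1080, (B,merge)→3320, (C,merge)→3580, (C,nl_idx)→5100, (B,hash)→5480, (B,nl)→12040 …(+1); best=1080 via (C,hash)
  {BD}: card=25000; try (B,hash)→6400, (D,merge)→8300, (B,merge)→8500, (D,hash)→9600, (D,nl_idx)→28000, (D,nl)→150300 …(+1); best=6400 via (B,hash)
  {AB}: card=120; try (A,hash)→2280, (A,nl_idx)→2520, (B,merge)→4080, (A,merge)→4260, (B,hash)→5640, (B,nl)→36120 …(+1); best=2280 via (A,hash)
  {BCD}: card=250000; try (D,hash)→13080, (C,hash)→31880, (D,merge)→45080, (D,nl_idx)→278080, (C,nl_idx)→406400, (C,merge)→406680 …(+2); best=13080 via (D,hash)
  {ABC}: card=1200; try (C,hash)→2880, (C,merge)→3520, (C,nl_idx)→4200, (A,hash)→5760, (C,nl)→7080, (A,nl_idx)→23280 …(+2); best=2880 via (C,hash)
  {ABD}: card=10000; try (D,merge)→8240, (D,hash)→11400, (D,nl_idx)→13360, (A,hash)→33080, (D,nl)→62280, (A,nl_idx)→191400 …(+2); best=8240 via (D,merge)
  {ABCD}: card=100000; try (D,hash)→13080, (C,hash)→18720, (D,merge)→22280, (D,nl_idx)→113680, (C,merge)→158520, (C,nl_idx)→168240 …(+6); best=13080 via (D,hash)

cost=13080; order=B,A,C,D; methods=hash,hash,hash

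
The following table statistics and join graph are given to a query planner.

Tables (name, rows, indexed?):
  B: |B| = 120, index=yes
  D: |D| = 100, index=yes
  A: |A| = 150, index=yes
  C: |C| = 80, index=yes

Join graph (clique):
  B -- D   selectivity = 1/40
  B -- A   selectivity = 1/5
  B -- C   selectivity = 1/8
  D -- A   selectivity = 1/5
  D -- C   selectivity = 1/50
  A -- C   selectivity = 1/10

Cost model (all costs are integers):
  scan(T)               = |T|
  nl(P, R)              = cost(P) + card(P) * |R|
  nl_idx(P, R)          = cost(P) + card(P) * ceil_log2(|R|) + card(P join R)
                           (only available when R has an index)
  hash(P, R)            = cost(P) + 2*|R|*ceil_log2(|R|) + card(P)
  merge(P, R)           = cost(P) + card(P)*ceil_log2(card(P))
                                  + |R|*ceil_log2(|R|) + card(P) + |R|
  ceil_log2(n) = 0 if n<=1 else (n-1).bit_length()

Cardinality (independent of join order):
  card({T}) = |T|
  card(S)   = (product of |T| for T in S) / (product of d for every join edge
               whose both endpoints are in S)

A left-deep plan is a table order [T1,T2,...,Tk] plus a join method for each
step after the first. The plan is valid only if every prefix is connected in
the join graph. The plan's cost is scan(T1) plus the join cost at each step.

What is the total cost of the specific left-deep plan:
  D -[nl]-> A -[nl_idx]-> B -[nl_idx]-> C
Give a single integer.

step 1: scan D: cost=100, card=100
step 2: join A via nl
    card(P join A) = 100*150/(5) = 3000
    cost = 100 + 100*150 = 15100
step 3: join B via nl_idx
    card(P join B) = 3000*120/(40*5) = 1800
    cost = 15100 + 3000*7 + 1800 = 37900
step 4: join C via nl_idx
    card(P join C) = 1800*80/(8*50*10) = 36
    cost = 37900 + 1800*7 + 36 = 50536

50536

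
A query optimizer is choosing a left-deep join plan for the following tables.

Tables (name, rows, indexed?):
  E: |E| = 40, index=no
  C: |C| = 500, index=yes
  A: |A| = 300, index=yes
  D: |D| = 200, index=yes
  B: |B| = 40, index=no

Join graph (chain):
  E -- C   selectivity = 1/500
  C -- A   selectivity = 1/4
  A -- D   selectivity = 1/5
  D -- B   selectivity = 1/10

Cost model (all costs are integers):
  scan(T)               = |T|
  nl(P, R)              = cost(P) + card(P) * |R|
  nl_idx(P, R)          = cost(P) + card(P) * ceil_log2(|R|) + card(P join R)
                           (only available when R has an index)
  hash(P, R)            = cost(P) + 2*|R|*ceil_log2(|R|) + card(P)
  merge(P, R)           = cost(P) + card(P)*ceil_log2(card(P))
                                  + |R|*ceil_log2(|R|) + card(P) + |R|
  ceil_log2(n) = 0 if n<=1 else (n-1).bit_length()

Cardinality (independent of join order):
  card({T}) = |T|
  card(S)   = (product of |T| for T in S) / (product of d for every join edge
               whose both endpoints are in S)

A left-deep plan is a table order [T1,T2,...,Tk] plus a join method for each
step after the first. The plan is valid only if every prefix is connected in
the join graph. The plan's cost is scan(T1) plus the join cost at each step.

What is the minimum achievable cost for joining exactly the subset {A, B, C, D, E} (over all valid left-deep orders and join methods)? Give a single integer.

130400

Selinger DP over subsets of {A,B,C,D,E}:
  {E}: scan cost=40, card=40
  {C}: scan cost=500, card=500
  {A}: scan cost=300, card=300
  {D}: scan cost=200, card=200
  {B}: scan cost=40, card=40
  {CE}: card=40; try (C,nl_idx)→440, (E,hash)→1480, (C,merge)→5320, (E,merge)→5780, (C,hash)→9080, (C,nl)→20040 …(+1); best=440 via (C,nl_idx)
  {AC}: card=37500; try (A,hash)→6400, (C,merge)→8300, (A,merge)→8500, (C,hash)→9600, (C,nl_idx)→40500, (A,nl_idx)→42500 …(+2); best=6400 via (A,hash)
  {AD}: card=12000; try (D,hash)→3800, (A,merge)→5000, (D,merge)→5100, (A,hash)→5800, (A,nl_idx)→14000, (D,nl_idx)→14700 …(+2); best=3800 via (D,hash)
  {BD}: card=800; try (B,hash)→880, (D,nl_idx)→1160, (D,merge)→2120, (B,merge)→2280, (D,hash)→3280, (D,nl)→8040 …(+1); best=880 via (B,hash)
  {ACE}: card=3000; try (A,merge)→3720, (A,nl_idx)→3800, (A,hash)→5880, (A,nl)→12440, (E,hash)→44380, (E,merge)→644180 …(+1); best=3720 via (A,merge)
  {ACD}: card=1500000; try (C,hash)→24800, (D,hash)→47100, (C,merge)→188800, (D,merge)→645700, (C,nl_idx)→1611800, (D,nl_idx)→1806400 …(+2); best=24800 via (C,hash)
  {ABD}: card=48000; try (A,hash)→7080, (A,merge)→12680, (B,hash)→16280, (A,nl_idx)→56080, (B,merge)→184080, (A,nl)→240880 …(+1); best=7080 via (A,hash)
  {ACDE}: card=120000; try (D,hash)→9920, (D,merge)→44520, (D,nl_idx)→147720, (D,nl)→603720, (E,hash)→1525280, (E,merge)→33025080 …(+1); best=9920 via (D,hash)
  {ABCD}: card=6000000; try (C,hash)→64080, (C,merge)→828080, (B,hash)→1525280, (C,nl_idx)→6439080, (C,nl)→24007080, (B,merge)→33025080 …(+1); best=64080 via (C,hash)
  {ABCDE}: card=480000; try (B,hash)→130400, (B,merge)→2170200, (B,nl)→4809920, (E,hash)→6064560, (E,merge)→144064360, (E,nl)→240064080; best=130400 via (B,hash)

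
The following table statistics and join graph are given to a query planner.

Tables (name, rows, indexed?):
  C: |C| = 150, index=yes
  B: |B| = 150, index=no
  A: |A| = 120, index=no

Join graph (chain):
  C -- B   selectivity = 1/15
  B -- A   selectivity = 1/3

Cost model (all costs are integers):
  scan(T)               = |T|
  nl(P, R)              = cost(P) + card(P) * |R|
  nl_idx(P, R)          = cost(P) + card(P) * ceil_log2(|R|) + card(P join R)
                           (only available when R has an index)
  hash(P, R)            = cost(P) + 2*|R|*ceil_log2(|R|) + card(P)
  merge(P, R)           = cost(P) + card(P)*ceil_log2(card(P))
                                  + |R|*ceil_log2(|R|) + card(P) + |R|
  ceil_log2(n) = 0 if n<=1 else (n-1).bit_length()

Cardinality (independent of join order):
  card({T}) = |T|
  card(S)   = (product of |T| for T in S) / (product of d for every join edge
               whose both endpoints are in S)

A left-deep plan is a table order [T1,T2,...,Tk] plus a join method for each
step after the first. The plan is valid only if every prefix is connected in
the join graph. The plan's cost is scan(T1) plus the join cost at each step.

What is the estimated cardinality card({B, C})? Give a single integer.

1500

Tables in S: B(150), C(150)
Edges inside S: C-B(d=15)
numerator = 150 * 150 = 22500
denominator = 15 = 15
card(S) = 22500 / 15 = 1500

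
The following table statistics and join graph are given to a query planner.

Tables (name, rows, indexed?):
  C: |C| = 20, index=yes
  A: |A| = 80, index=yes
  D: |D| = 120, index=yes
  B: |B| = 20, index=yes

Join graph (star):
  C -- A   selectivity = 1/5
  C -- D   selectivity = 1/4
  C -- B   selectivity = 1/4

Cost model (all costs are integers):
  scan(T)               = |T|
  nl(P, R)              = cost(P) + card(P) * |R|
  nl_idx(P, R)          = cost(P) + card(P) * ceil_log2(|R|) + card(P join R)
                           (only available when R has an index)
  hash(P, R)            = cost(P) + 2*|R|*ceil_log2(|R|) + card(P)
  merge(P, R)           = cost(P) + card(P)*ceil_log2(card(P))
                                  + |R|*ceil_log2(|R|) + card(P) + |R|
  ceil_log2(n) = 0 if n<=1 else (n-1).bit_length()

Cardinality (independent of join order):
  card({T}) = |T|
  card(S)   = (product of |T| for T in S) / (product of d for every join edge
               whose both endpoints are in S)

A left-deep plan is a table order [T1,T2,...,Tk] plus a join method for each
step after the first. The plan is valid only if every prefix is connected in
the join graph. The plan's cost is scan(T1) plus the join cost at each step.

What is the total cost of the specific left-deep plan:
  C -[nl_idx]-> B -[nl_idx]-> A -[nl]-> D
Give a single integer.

194520

step 1: scan C: cost=20, card=20
step 2: join B via nl_idx
    card(P join B) = 20*20/(4) = 100
    cost = 20 + 20*5 + 100 = 220
step 3: join A via nl_idx
    card(P join A) = 100*80/(5) = 1600
    cost = 220 + 100*7 + 1600 = 2520
step 4: join D via nl
    card(P join D) = 1600*120/(4) = 48000
    cost = 2520 + 1600*120 = 194520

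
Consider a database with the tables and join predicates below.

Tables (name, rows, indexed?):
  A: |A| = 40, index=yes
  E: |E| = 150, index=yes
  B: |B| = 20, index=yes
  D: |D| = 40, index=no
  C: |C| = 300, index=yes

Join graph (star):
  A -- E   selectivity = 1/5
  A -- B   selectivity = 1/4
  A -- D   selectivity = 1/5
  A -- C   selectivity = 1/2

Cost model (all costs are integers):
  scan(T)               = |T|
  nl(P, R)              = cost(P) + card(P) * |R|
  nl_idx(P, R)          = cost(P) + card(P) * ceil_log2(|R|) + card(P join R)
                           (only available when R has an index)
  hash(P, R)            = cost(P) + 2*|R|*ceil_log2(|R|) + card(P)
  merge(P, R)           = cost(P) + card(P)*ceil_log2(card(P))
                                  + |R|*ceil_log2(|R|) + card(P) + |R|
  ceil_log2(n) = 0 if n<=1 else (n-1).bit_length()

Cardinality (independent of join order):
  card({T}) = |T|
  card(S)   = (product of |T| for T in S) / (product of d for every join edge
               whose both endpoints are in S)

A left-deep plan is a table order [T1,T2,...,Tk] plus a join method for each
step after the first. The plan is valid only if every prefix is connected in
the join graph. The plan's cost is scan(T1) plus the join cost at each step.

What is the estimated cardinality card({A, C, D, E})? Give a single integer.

1440000

Tables in S: A(40), C(300), D(40), E(150)
Edges inside S: A-E(d=5), A-D(d=5), A-C(d=2)
numerator = 40 * 300 * 40 * 150 = 72000000
denominator = 5 * 5 * 2 = 50
card(S) = 72000000 / 50 = 1440000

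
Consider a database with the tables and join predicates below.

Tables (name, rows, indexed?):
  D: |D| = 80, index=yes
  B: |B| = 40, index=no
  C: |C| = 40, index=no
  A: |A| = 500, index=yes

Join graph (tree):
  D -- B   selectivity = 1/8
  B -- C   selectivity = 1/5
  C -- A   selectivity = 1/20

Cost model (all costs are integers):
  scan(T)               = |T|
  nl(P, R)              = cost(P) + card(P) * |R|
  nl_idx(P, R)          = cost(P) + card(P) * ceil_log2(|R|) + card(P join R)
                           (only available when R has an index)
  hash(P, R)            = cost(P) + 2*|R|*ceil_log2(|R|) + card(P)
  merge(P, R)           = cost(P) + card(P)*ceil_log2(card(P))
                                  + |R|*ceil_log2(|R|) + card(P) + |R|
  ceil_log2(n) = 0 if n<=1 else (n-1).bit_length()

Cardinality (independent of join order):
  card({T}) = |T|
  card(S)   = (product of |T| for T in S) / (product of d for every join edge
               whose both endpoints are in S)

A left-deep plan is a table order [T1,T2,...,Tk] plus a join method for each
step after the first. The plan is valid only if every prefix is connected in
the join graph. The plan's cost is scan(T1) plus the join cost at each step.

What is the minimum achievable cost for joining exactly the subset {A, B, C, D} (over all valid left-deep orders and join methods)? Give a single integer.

12000

Selinger DP over subsets of {A,B,C,D}:
  {D}: scan cost=80, card=80
  {B}: scan cost=40, card=40
  {C}: scan cost=40, card=40
  {A}: scan cost=500, card=500
  {BD}: card=400; try (B,hash)→640, (D,nl_idx)→720, (D,merge)→960, (B,merge)→1000, (D,hash)→1200, (D,nl)→3240 …(+1); best=640 via (B,hash)
  {BC}: card=320; try (C,hash)→560, (B,hash)→560, (C,merge)→600, (B,merge)→600, (C,nl)→1640, (B,nl)→1640; best=560 via (C,hash)
  {AC}: card=1000; try (A,nl_idx)→1400, (C,hash)→1480, (A,merge)→5320, (C,merge)→5780, (A,hash)→9080, (A,nl)→20040 …(+1); best=1400 via (A,nl_idx)
  {BCD}: card=3200; try (C,hash)→1520, (D,hash)→2000, (D,merge)→4400, (C,merge)→4920, (D,nl_idx)→6000, (C,nl)→16640 …(+1); best=1520 via (C,hash)
  {ABC}: card=8000; try (B,hash)→2880, (A,merge)→8760, (A,hash)→9880, (A,nl_idx)→11440, (B,merge)→12680, (B,nl)→41400 …(+1); best=2880 via (B,hash)
  {ABCD}: card=80000; try (D,hash)→12000, (A,hash)→13720, (A,merge)→48120, (A,nl_idx)→110320, (D,merge)→115520, (D,nl_idx)→138880 …(+2); best=12000 via (D,hash)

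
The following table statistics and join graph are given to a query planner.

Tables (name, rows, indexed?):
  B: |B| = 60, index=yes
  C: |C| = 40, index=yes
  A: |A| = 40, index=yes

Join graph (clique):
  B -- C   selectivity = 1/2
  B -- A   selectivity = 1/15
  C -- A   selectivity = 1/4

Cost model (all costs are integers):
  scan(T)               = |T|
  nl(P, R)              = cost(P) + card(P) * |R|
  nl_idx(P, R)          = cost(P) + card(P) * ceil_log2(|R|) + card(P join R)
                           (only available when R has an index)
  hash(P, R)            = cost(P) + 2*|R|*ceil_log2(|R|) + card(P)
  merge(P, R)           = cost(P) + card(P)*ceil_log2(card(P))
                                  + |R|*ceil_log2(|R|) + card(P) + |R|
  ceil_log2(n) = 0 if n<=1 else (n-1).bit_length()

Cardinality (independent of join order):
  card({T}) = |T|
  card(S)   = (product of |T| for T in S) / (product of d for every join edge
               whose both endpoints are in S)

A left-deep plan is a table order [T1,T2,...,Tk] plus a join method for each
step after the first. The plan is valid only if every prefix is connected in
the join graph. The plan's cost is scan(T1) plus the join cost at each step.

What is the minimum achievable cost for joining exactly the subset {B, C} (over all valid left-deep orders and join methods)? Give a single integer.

600

Selinger DP over subsets of {B,C}:
  {B}: scan cost=60, card=60
  {C}: scan cost=40, card=40
  {BC}: card=1200; try (C,hash)→600, (B,merge)→740, (C,merge)→760, (B,hash)→800, (B,nl_idx)→1480, (C,nl_idx)→1620 …(+2); best=600 via (C,hash)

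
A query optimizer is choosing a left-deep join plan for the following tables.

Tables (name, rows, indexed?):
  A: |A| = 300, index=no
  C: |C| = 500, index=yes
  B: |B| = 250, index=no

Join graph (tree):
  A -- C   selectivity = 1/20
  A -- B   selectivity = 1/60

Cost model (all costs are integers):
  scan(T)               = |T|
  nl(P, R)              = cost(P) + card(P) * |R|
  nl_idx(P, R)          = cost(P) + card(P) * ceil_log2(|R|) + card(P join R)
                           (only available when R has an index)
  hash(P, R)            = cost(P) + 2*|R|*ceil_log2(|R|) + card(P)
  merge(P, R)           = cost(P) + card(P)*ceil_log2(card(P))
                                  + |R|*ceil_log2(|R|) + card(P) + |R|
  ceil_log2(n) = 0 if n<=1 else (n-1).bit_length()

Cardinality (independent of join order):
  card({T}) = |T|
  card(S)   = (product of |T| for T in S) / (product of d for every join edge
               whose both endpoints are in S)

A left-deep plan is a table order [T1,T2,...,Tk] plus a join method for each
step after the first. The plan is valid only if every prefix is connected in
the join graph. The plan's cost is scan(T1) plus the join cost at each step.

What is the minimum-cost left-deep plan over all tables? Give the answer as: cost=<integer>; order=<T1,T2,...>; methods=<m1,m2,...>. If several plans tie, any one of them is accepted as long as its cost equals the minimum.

cost=14850; order=A,B,C; methods=hash,hash

Selinger DP (subsets sized 1..n):
  {A}: scan cost=300, card=300
  {C}: scan cost=500, card=500
  {B}: scan cost=250, card=250
  {AC}: card=7500; try (A,hash)→6400, (C,merge)→8300, (A,merge)→8500, (C,hash)→9600, (C,nl_idx)→10500, (C,nl)→150300 …(+1); best=6400 via (A,hash)
  {AB}: card=1250; try (B,hash)→4600, (A,merge)→5500, (B,merge)→5550, (A,hash)→5900, (A,nl)→75250, (B,nl)→75300; best=4600 via (B,hash)
  {ABC}: card=31250; try (C,hash)→14850, (B,hash)→17900, (C,merge)→24600, (C,nl_idx)→47100, (B,merge)→113650, (C,nl)→629600 …(+1); best=14850 via (C,hash)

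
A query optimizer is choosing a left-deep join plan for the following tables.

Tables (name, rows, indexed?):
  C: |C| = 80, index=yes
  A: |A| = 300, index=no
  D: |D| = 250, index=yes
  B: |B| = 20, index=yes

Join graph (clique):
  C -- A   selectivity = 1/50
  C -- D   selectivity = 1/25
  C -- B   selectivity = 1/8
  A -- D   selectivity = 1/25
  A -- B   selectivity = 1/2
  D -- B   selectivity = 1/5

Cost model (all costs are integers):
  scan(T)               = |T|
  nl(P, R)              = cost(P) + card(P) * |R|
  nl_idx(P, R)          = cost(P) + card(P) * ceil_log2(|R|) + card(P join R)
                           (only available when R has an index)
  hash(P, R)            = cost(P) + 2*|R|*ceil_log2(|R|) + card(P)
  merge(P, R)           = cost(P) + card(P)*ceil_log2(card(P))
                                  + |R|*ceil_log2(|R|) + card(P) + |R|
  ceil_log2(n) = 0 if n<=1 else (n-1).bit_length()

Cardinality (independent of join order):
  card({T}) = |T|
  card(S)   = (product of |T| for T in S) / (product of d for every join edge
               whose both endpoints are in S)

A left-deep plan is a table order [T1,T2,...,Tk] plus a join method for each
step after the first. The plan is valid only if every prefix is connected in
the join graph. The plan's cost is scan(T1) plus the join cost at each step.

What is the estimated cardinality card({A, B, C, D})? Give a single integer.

Tables in S: A(300), B(20), C(80), D(250)
Edges inside S: C-A(d=50), C-D(d=25), C-B(d=8), A-D(d=25), A-B(d=2), D-B(d=5)
numerator = 300 * 20 * 80 * 250 = 120000000
denominator = 50 * 25 * 8 * 25 * 2 * 5 = 2500000
card(S) = 120000000 / 2500000 = 48

48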